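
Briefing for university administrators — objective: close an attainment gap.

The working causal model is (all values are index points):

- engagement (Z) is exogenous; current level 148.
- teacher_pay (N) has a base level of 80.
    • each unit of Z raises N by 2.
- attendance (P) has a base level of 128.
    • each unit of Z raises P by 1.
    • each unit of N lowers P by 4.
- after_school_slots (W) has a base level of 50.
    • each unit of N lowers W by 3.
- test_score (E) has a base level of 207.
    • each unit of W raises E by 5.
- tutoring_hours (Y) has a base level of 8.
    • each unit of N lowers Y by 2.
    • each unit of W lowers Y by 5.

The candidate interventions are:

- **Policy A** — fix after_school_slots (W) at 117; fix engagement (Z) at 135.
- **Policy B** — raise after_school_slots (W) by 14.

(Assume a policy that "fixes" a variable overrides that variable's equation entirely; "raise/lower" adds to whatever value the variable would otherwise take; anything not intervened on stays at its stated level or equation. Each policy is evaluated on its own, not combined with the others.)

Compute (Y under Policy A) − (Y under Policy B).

Policy A (W := 117, Z := 135):
  Z = 135
  N = 80 + 2·135 = 350
  W = 117
  Y = 8 − 2·350 − 5·117 = -1277
Policy B (W + 14):
  Z = 148
  N = 80 + 2·148 = 376
  W = 50 − 3·376 (+14 from intervention) = -1064
  Y = 8 − 2·376 − 5·(-1064) = 4576
Y: -1277 − 4576 = -5853

-5853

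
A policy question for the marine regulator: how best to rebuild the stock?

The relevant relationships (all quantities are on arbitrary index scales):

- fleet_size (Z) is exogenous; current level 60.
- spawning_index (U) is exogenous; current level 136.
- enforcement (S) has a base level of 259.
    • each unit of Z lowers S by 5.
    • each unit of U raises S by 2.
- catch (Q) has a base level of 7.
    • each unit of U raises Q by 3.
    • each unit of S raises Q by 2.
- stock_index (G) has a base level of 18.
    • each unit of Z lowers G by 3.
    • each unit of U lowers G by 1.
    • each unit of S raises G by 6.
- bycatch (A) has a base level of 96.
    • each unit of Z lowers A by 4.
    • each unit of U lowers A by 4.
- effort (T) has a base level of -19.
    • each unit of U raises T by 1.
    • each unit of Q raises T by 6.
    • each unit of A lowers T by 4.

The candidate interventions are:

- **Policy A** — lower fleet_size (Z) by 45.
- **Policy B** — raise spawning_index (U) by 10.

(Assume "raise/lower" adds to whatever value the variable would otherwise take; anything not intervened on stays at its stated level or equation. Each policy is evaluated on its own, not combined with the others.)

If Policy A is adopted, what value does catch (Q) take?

1327

Policy A (Z − 45):
  Z = 60 − 45 = 15
  U = 136
  S = 259 − 5·15 + 2·136 = 456
  Q = 7 + 3·136 + 2·456 = 1327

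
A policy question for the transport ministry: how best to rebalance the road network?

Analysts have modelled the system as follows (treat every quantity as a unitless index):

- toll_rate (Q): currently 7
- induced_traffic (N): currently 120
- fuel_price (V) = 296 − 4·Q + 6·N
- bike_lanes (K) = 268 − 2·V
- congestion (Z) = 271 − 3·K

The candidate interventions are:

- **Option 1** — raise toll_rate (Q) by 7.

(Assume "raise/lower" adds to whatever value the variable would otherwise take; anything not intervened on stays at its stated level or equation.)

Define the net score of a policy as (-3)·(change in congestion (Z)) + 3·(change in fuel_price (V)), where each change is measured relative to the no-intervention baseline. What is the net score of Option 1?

420

Baseline:
  Q = 7
  N = 120
  V = 296 − 4·7 + 6·120 = 988
  K = 268 − 2·988 = -1708
  Z = 271 − 3·(-1708) = 5395
Option 1 (Q + 7):
  Q = 7 + 7 = 14
  N = 120
  V = 296 − 4·14 + 6·120 = 960
  K = 268 − 2·960 = -1652
  Z = 271 − 3·(-1652) = 5227
ΔZ = 5227 − 5395 = -168; ΔV = 960 − 988 = -28
Score = (-3)·(-168) + 3·(-28) = 420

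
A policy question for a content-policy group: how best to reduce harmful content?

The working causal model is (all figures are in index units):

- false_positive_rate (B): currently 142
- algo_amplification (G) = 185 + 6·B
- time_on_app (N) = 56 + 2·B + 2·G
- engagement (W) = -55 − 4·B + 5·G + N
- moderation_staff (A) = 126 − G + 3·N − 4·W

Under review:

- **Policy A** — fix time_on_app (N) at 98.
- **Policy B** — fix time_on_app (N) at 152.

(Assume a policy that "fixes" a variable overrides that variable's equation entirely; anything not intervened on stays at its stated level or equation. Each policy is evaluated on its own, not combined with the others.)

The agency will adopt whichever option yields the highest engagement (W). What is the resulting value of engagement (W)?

4714

Policy A (N := 98):
  B = 142
  G = 185 + 6·142 = 1037
  N = 98
  W = -55 − 4·142 + 5·1037 + 98 = 4660
Policy B (N := 152):
  B = 142
  G = 185 + 6·142 = 1037
  N = 152
  W = -55 − 4·142 + 5·1037 + 152 = 4714
Comparing — Policy A: W=4660, Policy B: W=4714. Highest is 4714 (Policy B).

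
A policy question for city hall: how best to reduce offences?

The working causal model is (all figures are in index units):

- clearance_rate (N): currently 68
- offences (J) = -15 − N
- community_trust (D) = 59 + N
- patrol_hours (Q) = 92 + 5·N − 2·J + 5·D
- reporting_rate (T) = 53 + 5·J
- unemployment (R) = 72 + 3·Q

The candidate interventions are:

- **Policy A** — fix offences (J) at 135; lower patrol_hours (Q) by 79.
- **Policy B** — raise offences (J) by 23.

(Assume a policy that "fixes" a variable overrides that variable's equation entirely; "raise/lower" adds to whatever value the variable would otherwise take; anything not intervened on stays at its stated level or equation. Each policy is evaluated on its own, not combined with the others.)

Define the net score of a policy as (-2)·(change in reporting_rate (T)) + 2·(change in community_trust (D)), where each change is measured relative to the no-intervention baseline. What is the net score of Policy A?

Baseline:
  N = 68
  J = -15 − 68 = -83
  D = 59 + 68 = 127
  T = 53 + 5·(-83) = -362
Policy A (J := 135, Q − 79):
  N = 68
  J = 135
  D = 59 + 68 = 127
  T = 53 + 5·135 = 728
ΔT = 728 − (-362) = 1090; ΔD = 127 − 127 = 0
Score = (-2)·1090 + 2·0 = -2180

-2180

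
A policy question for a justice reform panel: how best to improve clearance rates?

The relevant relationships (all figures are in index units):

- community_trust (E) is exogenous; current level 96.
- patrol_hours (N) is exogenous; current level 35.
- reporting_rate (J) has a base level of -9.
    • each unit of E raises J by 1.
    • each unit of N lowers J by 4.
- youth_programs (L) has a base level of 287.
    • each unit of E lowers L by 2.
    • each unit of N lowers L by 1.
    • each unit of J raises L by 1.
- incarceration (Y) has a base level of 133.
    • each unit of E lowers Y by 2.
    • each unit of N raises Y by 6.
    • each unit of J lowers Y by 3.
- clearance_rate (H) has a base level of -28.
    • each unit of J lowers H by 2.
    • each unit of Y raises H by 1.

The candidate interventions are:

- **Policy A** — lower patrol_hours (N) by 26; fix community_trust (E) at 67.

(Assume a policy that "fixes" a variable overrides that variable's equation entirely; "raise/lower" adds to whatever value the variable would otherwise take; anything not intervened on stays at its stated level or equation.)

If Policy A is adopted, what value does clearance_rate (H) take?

-85

Policy A (N − 26, E := 67):
  E = 67
  N = 35 − 26 = 9
  J = -9 + 67 − 4·9 = 22
  Y = 133 − 2·67 + 6·9 − 3·22 = -13
  H = -28 − 2·22 + (-13) = -85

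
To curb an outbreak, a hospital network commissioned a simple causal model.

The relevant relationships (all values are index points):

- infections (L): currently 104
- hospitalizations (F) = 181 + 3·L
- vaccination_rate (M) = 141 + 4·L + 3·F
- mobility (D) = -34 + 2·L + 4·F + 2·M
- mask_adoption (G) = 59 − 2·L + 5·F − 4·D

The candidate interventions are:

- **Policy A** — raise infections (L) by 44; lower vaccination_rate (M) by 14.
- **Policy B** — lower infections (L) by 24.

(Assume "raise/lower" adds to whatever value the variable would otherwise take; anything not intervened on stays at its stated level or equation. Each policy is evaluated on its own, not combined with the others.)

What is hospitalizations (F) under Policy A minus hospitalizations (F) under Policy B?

204

Policy A (L + 44, M − 14):
  L = 104 + 44 = 148
  F = 181 + 3·148 = 625
Policy B (L − 24):
  L = 104 − 24 = 80
  F = 181 + 3·80 = 421
F: 625 − 421 = 204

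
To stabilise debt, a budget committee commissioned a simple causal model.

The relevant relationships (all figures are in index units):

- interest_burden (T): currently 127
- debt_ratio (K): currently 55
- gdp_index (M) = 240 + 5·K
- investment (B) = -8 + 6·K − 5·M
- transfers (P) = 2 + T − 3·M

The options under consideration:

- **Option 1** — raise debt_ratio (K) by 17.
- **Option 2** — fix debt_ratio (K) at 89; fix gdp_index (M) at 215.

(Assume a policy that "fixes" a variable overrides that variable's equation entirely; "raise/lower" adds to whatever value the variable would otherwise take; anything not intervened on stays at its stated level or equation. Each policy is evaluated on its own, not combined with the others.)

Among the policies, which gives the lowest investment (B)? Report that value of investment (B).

Option 1 (K + 17):
  K = 55 + 17 = 72
  M = 240 + 5·72 = 600
  B = -8 + 6·72 − 5·600 = -2576
Option 2 (K := 89, M := 215):
  K = 89
  M = 215
  B = -8 + 6·89 − 5·215 = -549
Comparing — Option 1: B=-2576, Option 2: B=-549. Lowest is -2576 (Option 1).

-2576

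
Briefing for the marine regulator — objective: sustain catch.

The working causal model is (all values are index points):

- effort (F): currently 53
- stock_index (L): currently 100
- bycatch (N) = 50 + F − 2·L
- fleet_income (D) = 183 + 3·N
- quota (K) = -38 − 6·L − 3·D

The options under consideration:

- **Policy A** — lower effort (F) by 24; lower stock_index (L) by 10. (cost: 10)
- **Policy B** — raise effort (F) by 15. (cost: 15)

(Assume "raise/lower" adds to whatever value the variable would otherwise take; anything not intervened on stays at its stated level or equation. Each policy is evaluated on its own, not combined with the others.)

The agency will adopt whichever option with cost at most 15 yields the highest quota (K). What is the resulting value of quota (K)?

Policy A (F − 24, L − 10):
  F = 53 − 24 = 29
  L = 100 − 10 = 90
  N = 50 + 29 − 2·90 = -101
  D = 183 + 3·(-101) = -120
  K = -38 − 6·90 − 3·(-120) = -218
Policy B (F + 15):
  F = 53 + 15 = 68
  L = 100
  N = 50 + 68 − 2·100 = -82
  D = 183 + 3·(-82) = -63
  K = -38 − 6·100 − 3·(-63) = -449
Comparing — Policy A: K=-218, Policy B: K=-449. Highest is -218 (Policy A).

-218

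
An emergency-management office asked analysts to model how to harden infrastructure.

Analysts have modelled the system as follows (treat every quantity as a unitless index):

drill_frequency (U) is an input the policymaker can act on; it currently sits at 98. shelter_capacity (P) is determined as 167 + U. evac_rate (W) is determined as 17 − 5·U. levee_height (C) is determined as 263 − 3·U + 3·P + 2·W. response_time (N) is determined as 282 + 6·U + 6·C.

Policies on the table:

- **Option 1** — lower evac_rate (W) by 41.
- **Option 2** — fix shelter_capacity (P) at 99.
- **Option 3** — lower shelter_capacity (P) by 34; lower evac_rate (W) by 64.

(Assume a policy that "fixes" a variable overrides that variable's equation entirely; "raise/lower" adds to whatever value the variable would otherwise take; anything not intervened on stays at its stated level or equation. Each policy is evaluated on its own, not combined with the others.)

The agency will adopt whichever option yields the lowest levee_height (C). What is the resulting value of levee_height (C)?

-680

Option 1 (W − 41):
  U = 98
  P = 167 + 98 = 265
  W = 17 − 5·98 (−41 from intervention) = -514
  C = 263 − 3·98 + 3·265 + 2·(-514) = -264
Option 2 (P := 99):
  U = 98
  P = 99
  W = 17 − 5·98 = -473
  C = 263 − 3·98 + 3·99 + 2·(-473) = -680
Option 3 (P − 34, W − 64):
  U = 98
  P = 167 + 98 (−34 from intervention) = 231
  W = 17 − 5·98 (−64 from intervention) = -537
  C = 263 − 3·98 + 3·231 + 2·(-537) = -412
Comparing — Option 1: C=-264, Option 2: C=-680, Option 3: C=-412. Lowest is -680 (Option 2).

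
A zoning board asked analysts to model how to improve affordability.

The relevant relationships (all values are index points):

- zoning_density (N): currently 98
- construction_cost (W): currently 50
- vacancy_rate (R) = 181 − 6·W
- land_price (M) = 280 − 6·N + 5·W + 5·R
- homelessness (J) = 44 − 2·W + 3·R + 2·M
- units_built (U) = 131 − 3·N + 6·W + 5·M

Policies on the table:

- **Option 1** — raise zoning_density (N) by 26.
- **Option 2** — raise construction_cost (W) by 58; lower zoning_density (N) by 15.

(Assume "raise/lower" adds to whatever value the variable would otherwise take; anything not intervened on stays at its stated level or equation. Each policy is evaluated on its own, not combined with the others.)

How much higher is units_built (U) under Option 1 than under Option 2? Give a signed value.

5549

Option 1 (N + 26):
  N = 98 + 26 = 124
  W = 50
  R = 181 − 6·50 = -119
  M = 280 − 6·124 + 5·50 + 5·(-119) = -809
  U = 131 − 3·124 + 6·50 + 5·(-809) = -3986
Option 2 (W + 58, N − 15):
  N = 98 − 15 = 83
  W = 50 + 58 = 108
  R = 181 − 6·108 = -467
  M = 280 − 6·83 + 5·108 + 5·(-467) = -2013
  U = 131 − 3·83 + 6·108 + 5·(-2013) = -9535
U: -3986 − (-9535) = 5549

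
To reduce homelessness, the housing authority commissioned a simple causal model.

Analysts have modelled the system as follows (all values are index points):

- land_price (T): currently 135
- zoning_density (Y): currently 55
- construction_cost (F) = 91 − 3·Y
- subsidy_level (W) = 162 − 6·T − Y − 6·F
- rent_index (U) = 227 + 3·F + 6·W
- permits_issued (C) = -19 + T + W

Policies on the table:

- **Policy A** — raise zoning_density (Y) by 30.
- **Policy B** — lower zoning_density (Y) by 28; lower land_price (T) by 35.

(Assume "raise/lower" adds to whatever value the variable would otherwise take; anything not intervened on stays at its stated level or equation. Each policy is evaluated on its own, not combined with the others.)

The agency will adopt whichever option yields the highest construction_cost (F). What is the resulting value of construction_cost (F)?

Policy A (Y + 30):
  Y = 55 + 30 = 85
  F = 91 − 3·85 = -164
Policy B (Y − 28, T − 35):
  Y = 55 − 28 = 27
  F = 91 − 3·27 = 10
Comparing — Policy A: F=-164, Policy B: F=10. Highest is 10 (Policy B).

10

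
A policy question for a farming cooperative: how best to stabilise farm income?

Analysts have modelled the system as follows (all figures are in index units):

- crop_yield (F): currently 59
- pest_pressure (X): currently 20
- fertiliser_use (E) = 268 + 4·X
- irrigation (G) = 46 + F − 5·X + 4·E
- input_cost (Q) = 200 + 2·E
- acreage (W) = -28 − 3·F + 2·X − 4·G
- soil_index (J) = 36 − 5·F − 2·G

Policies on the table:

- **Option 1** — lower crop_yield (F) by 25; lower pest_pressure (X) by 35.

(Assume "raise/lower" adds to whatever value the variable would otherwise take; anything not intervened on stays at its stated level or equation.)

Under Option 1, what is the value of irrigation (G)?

Option 1 (F − 25, X − 35):
  F = 59 − 25 = 34
  X = 20 − 35 = -15
  E = 268 + 4·(-15) = 208
  G = 46 + 34 − 5·(-15) + 4·208 = 987

987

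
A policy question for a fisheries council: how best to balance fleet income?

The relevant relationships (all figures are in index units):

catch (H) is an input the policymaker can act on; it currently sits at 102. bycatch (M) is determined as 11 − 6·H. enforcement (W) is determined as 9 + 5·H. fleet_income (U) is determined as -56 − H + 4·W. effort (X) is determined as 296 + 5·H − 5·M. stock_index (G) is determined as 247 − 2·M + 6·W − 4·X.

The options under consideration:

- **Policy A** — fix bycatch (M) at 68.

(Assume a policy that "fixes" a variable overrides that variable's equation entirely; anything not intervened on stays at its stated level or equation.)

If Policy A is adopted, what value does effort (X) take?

466

Policy A (M := 68):
  H = 102
  M = 68
  X = 296 + 5·102 − 5·68 = 466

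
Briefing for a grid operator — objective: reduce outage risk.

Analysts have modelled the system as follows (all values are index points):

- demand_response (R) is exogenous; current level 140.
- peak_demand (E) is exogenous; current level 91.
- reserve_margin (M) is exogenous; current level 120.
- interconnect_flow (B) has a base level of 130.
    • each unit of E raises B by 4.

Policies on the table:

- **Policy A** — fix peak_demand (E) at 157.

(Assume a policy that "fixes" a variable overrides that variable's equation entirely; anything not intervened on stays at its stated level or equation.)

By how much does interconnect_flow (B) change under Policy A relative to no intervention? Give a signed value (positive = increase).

264

Baseline:
  E = 91
  B = 130 + 4·91 = 494
Policy A (E := 157):
  E = 157
  B = 130 + 4·157 = 758
Change in B: 758 − 494 = 264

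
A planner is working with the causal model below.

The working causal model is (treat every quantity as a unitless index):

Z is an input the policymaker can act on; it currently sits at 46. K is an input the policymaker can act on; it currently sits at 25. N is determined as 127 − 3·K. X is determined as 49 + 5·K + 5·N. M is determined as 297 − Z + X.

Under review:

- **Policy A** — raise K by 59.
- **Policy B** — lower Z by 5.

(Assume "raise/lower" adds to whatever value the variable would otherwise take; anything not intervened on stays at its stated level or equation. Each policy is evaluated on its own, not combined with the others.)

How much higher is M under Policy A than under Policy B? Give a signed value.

Policy A (K + 59):
  Z = 46
  K = 25 + 59 = 84
  N = 127 − 3·84 = -125
  X = 49 + 5·84 + 5·(-125) = -156
  M = 297 − 46 + (-156) = 95
Policy B (Z − 5):
  Z = 46 − 5 = 41
  K = 25
  N = 127 − 3·25 = 52
  X = 49 + 5·25 + 5·52 = 434
  M = 297 − 41 + 434 = 690
M: 95 − 690 = -595

-595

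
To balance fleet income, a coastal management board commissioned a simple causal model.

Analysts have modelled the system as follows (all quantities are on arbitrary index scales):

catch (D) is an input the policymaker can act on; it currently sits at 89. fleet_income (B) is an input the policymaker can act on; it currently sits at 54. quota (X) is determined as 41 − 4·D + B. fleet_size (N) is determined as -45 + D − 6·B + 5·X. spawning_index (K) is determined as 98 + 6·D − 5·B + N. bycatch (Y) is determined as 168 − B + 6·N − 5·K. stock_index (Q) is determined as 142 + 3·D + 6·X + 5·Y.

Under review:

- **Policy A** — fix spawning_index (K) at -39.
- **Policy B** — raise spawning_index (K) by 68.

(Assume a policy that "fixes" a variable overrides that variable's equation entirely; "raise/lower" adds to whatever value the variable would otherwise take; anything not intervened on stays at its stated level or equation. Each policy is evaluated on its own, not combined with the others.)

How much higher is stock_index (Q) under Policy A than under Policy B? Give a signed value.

Policy A (K := -39):
  D = 89
  B = 54
  X = 41 − 4·89 + 54 = -261
  N = -45 + 89 − 6·54 + 5·(-261) = -1585
  K = -39
  Y = 168 − 54 + 6·(-1585) − 5·(-39) = -9201
  Q = 142 + 3·89 + 6·(-261) + 5·(-9201) = -47162
Policy B (K + 68):
  D = 89
  B = 54
  X = 41 − 4·89 + 54 = -261
  N = -45 + 89 − 6·54 + 5·(-261) = -1585
  K = 98 + 6·89 − 5·54 + (-1585) (+68 from intervention) = -1155
  Y = 168 − 54 + 6·(-1585) − 5·(-1155) = -3621
  Q = 142 + 3·89 + 6·(-261) + 5·(-3621) = -19262
Q: -47162 − (-19262) = -27900

-27900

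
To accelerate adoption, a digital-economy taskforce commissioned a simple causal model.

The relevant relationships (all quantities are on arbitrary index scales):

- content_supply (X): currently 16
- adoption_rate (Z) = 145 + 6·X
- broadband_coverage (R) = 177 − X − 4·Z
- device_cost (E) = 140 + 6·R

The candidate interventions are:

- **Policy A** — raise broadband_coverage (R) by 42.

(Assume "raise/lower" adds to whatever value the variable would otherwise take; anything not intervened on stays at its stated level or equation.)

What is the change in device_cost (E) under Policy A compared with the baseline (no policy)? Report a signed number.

Baseline:
  X = 16
  Z = 145 + 6·16 = 241
  R = 177 − 16 − 4·241 = -803
  E = 140 + 6·(-803) = -4678
Policy A (R + 42):
  X = 16
  Z = 145 + 6·16 = 241
  R = 177 − 16 − 4·241 (+42 from intervention) = -761
  E = 140 + 6·(-761) = -4426
Change in E: -4426 − (-4678) = 252

252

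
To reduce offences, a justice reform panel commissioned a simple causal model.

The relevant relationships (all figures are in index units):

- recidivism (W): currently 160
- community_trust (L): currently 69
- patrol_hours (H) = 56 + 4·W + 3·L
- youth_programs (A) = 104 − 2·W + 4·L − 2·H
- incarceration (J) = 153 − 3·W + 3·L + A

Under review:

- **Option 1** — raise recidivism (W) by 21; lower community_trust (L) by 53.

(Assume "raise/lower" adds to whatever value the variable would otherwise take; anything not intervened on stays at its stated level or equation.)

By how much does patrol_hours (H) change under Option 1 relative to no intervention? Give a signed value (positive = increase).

-75

Baseline:
  W = 160
  L = 69
  H = 56 + 4·160 + 3·69 = 903
Option 1 (W + 21, L − 53):
  W = 160 + 21 = 181
  L = 69 − 53 = 16
  H = 56 + 4·181 + 3·16 = 828
Change in H: 828 − 903 = -75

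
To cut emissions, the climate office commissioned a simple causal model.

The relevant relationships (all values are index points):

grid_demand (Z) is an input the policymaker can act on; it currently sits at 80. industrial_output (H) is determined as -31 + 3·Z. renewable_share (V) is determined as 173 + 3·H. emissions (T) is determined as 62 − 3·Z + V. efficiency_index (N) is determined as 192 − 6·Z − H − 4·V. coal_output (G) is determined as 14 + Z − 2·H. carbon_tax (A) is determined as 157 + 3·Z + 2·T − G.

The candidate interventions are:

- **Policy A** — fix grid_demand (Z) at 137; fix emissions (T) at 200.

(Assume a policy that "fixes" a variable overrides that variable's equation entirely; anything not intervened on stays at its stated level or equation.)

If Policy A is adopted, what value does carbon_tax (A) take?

Policy A (Z := 137, T := 200):
  Z = 137
  H = -31 + 3·137 = 380
  V = 173 + 3·380 = 1313
  T = 200
  G = 14 + 137 − 2·380 = -609
  A = 157 + 3·137 + 2·200 − (-609) = 1577

1577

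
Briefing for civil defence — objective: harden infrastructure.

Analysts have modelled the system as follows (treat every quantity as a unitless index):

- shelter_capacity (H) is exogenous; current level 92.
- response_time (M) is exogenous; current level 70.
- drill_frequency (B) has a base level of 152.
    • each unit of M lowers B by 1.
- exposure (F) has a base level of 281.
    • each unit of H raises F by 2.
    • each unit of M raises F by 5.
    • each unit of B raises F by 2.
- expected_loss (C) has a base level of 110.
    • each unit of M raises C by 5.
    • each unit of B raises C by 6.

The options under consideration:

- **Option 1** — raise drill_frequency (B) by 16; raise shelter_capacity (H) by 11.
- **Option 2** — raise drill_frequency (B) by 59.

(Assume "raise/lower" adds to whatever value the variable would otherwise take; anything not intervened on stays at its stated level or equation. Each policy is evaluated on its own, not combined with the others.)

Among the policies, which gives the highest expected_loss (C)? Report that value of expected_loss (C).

Option 1 (B + 16, H + 11):
  M = 70
  B = 152 − 70 (+16 from intervention) = 98
  C = 110 + 5·70 + 6·98 = 1048
Option 2 (B + 59):
  M = 70
  B = 152 − 70 (+59 from intervention) = 141
  C = 110 + 5·70 + 6·141 = 1306
Comparing — Option 1: C=1048, Option 2: C=1306. Highest is 1306 (Option 2).

1306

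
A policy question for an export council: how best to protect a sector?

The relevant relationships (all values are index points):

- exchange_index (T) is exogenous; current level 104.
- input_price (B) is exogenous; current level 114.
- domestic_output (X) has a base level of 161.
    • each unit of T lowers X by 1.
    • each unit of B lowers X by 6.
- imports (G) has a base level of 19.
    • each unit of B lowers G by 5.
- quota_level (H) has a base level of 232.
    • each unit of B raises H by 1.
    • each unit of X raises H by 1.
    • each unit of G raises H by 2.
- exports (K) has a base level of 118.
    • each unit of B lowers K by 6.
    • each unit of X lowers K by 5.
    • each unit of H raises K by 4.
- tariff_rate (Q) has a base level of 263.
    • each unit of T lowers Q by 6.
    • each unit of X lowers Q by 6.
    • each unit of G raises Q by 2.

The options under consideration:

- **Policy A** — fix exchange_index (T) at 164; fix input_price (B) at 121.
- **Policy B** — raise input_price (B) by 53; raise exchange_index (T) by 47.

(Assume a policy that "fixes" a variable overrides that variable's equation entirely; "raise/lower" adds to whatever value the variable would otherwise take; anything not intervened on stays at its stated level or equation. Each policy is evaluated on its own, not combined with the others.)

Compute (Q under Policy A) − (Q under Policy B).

Policy A (T := 164, B := 121):
  T = 164
  B = 121
  X = 161 − 164 − 6·121 = -729
  G = 19 − 5·121 = -586
  Q = 263 − 6·164 − 6·(-729) + 2·(-586) = 2481
Policy B (B + 53, T + 47):
  T = 104 + 47 = 151
  B = 114 + 53 = 167
  X = 161 − 151 − 6·167 = -992
  G = 19 − 5·167 = -816
  Q = 263 − 6·151 − 6·(-992) + 2·(-816) = 3677
Q: 2481 − 3677 = -1196

-1196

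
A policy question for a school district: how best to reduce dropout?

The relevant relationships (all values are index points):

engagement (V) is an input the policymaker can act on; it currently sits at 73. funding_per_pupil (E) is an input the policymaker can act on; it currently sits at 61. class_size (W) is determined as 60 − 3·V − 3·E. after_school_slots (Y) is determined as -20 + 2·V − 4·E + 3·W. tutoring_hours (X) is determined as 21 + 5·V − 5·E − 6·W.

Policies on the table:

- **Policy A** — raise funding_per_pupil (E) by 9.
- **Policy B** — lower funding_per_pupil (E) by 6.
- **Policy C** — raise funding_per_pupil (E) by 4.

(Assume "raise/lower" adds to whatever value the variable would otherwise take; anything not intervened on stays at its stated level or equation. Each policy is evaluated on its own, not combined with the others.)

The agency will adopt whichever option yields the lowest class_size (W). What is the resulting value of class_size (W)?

-369

Policy A (E + 9):
  V = 73
  E = 61 + 9 = 70
  W = 60 − 3·73 − 3·70 = -369
Policy B (E − 6):
  V = 73
  E = 61 − 6 = 55
  W = 60 − 3·73 − 3·55 = -324
Policy C (E + 4):
  V = 73
  E = 61 + 4 = 65
  W = 60 − 3·73 − 3·65 = -354
Comparing — Policy A: W=-369, Policy B: W=-324, Policy C: W=-354. Lowest is -369 (Policy A).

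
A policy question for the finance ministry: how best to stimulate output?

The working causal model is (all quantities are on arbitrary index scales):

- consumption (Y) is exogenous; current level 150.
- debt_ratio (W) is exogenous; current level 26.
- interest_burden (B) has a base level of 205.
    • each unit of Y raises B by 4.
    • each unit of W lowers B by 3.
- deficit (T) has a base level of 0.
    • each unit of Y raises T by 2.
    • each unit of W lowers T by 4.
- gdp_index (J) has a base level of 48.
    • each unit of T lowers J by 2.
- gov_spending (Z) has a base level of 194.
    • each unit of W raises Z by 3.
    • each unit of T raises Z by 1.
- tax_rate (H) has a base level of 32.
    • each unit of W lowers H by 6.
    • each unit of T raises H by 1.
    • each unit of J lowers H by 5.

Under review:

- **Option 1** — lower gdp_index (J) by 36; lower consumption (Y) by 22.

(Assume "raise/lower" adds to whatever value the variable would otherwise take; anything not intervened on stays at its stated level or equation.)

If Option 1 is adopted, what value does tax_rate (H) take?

Option 1 (J − 36, Y − 22):
  Y = 150 − 22 = 128
  W = 26
  T = 0 + 2·128 − 4·26 = 152
  J = 48 − 2·152 (−36 from intervention) = -292
  H = 32 − 6·26 + 152 − 5·(-292) = 1488

1488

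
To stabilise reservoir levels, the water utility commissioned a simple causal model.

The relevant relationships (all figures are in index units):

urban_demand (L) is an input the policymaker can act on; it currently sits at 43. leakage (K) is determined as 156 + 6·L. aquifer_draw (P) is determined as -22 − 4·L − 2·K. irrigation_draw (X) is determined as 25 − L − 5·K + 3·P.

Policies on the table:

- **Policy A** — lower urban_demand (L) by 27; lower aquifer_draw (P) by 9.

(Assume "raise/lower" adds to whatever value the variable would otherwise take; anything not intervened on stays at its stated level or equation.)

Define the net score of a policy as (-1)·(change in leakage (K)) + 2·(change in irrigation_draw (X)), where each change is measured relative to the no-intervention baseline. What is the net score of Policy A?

4374

Baseline:
  L = 43
  K = 156 + 6·43 = 414
  P = -22 − 4·43 − 2·414 = -1022
  X = 25 − 43 − 5·414 + 3·(-1022) = -5154
Policy A (L − 27, P − 9):
  L = 43 − 27 = 16
  K = 156 + 6·16 = 252
  P = -22 − 4·16 − 2·252 (−9 from intervention) = -599
  X = 25 − 16 − 5·252 + 3·(-599) = -3048
ΔK = 252 − 414 = -162; ΔX = -3048 − (-5154) = 2106
Score = (-1)·(-162) + 2·2106 = 4374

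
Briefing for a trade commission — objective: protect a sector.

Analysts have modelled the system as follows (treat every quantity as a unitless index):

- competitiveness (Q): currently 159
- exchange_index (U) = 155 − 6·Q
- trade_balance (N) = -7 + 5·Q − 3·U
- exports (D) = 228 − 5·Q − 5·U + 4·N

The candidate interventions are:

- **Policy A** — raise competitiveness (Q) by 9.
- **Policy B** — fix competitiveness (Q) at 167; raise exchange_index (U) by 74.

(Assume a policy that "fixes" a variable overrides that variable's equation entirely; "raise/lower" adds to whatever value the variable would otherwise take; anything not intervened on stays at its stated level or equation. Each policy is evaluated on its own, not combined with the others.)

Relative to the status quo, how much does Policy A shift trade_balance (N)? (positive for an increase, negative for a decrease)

Baseline:
  Q = 159
  U = 155 − 6·159 = -799
  N = -7 + 5·159 − 3·(-799) = 3185
Policy A (Q + 9):
  Q = 159 + 9 = 168
  U = 155 − 6·168 = -853
  N = -7 + 5·168 − 3·(-853) = 3392
Change in N: 3392 − 3185 = 207

207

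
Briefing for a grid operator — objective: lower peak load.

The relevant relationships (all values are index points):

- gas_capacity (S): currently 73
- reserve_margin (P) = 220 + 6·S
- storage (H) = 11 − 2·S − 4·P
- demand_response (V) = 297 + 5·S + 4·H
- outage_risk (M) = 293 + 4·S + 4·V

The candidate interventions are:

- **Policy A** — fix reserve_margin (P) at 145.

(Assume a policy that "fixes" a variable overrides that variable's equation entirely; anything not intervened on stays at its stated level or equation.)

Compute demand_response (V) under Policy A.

Policy A (P := 145):
  S = 73
  P = 145
  H = 11 − 2·73 − 4·145 = -715
  V = 297 + 5·73 + 4·(-715) = -2198

-2198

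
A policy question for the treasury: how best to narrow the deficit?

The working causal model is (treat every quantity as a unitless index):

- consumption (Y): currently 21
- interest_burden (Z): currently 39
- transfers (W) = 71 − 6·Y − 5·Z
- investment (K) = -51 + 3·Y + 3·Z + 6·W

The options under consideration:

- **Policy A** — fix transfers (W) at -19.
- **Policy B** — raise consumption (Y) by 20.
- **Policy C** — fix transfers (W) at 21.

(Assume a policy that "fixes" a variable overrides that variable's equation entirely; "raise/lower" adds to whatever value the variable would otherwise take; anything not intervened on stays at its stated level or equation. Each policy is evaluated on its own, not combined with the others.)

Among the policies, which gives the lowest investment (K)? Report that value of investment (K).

-2031

Policy A (W := -19):
  Y = 21
  Z = 39
  W = -19
  K = -51 + 3·21 + 3·39 + 6·(-19) = 15
Policy B (Y + 20):
  Y = 21 + 20 = 41
  Z = 39
  W = 71 − 6·41 − 5·39 = -370
  K = -51 + 3·41 + 3·39 + 6·(-370) = -2031
Policy C (W := 21):
  Y = 21
  Z = 39
  W = 21
  K = -51 + 3·21 + 3·39 + 6·21 = 255
Comparing — Policy A: K=15, Policy B: K=-2031, Policy C: K=255. Lowest is -2031 (Policy B).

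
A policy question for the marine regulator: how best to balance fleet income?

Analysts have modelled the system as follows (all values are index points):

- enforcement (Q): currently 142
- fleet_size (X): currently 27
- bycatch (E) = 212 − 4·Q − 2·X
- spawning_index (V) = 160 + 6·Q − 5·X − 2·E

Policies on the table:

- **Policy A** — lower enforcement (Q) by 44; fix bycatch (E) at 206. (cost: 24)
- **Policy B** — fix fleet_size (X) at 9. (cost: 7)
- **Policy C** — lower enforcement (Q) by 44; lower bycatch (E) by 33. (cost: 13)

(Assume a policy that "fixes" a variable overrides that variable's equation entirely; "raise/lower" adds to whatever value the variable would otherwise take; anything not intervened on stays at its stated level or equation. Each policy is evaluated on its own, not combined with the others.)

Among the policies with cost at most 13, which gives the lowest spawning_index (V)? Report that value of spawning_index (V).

1147

Policy B (X := 9):
  Q = 142
  X = 9
  E = 212 − 4·142 − 2·9 = -374
  V = 160 + 6·142 − 5·9 − 2·(-374) = 1715
Policy C (Q − 44, E − 33):
  Q = 142 − 44 = 98
  X = 27
  E = 212 − 4·98 − 2·27 (−33 from intervention) = -267
  V = 160 + 6·98 − 5·27 − 2·(-267) = 1147
Comparing — Policy B: V=1715, Policy C: V=1147. Lowest is 1147 (Policy C).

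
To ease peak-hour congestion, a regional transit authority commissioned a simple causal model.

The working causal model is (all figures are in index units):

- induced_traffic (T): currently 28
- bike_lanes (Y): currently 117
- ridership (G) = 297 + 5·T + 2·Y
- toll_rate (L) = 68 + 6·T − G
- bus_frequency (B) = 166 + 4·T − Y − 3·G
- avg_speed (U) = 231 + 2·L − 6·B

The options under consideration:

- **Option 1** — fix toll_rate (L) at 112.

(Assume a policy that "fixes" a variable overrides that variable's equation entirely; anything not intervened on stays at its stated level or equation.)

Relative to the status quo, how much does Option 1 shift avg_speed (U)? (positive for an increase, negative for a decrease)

1094

Baseline:
  T = 28
  Y = 117
  G = 297 + 5·28 + 2·117 = 671
  L = 68 + 6·28 − 671 = -435
  B = 166 + 4·28 − 117 − 3·671 = -1852
  U = 231 + 2·(-435) − 6·(-1852) = 10473
Option 1 (L := 112):
  T = 28
  Y = 117
  G = 297 + 5·28 + 2·117 = 671
  L = 112
  B = 166 + 4·28 − 117 − 3·671 = -1852
  U = 231 + 2·112 − 6·(-1852) = 11567
Change in U: 11567 − 10473 = 1094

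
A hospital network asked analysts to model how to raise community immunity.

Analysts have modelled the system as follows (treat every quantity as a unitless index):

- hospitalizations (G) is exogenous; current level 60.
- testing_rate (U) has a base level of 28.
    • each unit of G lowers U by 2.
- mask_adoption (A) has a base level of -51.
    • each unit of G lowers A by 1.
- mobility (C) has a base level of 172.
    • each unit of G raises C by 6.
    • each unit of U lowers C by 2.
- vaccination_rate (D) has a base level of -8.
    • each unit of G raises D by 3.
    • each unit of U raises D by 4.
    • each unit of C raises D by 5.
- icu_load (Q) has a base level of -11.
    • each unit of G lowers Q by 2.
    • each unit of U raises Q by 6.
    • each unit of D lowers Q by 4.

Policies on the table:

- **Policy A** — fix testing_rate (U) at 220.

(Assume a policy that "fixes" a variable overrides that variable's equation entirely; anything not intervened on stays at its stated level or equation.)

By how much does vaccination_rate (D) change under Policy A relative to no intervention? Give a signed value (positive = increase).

-1872

Baseline:
  G = 60
  U = 28 − 2·60 = -92
  C = 172 + 6·60 − 2·(-92) = 716
  D = -8 + 3·60 + 4·(-92) + 5·716 = 3384
Policy A (U := 220):
  G = 60
  U = 220
  C = 172 + 6·60 − 2·220 = 92
  D = -8 + 3·60 + 4·220 + 5·92 = 1512
Change in D: 1512 − 3384 = -1872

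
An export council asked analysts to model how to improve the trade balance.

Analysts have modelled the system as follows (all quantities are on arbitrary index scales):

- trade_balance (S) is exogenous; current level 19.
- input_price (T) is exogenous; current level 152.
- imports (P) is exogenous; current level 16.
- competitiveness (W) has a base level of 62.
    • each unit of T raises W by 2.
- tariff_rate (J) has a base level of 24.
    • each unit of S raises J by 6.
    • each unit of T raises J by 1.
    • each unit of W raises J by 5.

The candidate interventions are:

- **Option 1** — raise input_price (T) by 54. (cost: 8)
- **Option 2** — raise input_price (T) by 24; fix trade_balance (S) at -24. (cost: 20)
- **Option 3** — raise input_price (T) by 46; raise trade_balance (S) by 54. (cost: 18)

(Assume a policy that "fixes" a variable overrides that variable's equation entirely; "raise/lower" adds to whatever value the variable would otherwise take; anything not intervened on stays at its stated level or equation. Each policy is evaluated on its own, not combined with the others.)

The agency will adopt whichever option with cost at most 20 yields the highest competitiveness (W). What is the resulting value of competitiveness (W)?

474

Option 1 (T + 54):
  T = 152 + 54 = 206
  W = 62 + 2·206 = 474
Option 2 (T + 24, S := -24):
  T = 152 + 24 = 176
  W = 62 + 2·176 = 414
Option 3 (T + 46, S + 54):
  T = 152 + 46 = 198
  W = 62 + 2·198 = 458
Comparing — Option 1: W=474, Option 2: W=414, Option 3: W=458. Highest is 474 (Option 1).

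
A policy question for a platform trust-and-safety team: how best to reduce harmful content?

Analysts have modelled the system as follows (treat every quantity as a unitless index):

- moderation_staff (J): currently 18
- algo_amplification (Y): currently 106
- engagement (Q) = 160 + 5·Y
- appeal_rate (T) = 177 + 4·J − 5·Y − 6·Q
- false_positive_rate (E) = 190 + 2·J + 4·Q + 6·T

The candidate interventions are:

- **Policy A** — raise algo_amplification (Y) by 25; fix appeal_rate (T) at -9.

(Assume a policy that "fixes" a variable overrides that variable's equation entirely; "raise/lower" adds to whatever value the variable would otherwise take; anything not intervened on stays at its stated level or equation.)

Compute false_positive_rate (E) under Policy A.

3432

Policy A (Y + 25, T := -9):
  J = 18
  Y = 106 + 25 = 131
  Q = 160 + 5·131 = 815
  T = -9
  E = 190 + 2·18 + 4·815 + 6·(-9) = 3432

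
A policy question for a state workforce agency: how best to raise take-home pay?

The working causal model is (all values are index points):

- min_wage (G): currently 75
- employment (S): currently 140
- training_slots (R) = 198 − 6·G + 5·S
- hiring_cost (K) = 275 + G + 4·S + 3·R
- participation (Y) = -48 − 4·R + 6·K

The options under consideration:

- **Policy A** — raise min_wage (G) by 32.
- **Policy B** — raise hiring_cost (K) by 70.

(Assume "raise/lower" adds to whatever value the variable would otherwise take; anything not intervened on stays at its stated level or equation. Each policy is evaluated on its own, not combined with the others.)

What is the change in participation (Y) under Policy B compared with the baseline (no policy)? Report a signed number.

420

Baseline:
  G = 75
  S = 140
  R = 198 − 6·75 + 5·140 = 448
  K = 275 + 75 + 4·140 + 3·448 = 2254
  Y = -48 − 4·448 + 6·2254 = 11684
Policy B (K + 70):
  G = 75
  S = 140
  R = 198 − 6·75 + 5·140 = 448
  K = 275 + 75 + 4·140 + 3·448 (+70 from intervention) = 2324
  Y = -48 − 4·448 + 6·2324 = 12104
Change in Y: 12104 − 11684 = 420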